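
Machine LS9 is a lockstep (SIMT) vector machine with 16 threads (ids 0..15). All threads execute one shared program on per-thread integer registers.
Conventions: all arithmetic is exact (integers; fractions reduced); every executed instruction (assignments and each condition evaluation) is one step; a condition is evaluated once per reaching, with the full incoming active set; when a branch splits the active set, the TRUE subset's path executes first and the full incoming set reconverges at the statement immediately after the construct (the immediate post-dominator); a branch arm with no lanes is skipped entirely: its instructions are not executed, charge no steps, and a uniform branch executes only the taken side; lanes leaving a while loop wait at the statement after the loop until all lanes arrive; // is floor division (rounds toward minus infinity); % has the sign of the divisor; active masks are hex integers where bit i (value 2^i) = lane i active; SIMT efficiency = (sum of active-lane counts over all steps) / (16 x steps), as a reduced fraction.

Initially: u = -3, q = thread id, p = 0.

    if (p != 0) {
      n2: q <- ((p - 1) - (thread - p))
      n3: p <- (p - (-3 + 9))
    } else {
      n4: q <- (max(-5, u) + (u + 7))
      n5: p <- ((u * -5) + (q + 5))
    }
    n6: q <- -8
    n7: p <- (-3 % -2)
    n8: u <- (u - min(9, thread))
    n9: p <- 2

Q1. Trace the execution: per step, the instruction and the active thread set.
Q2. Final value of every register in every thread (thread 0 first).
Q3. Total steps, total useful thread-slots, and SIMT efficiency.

step 0: eval (p != 0)                0xffff
step 1: q <- (max(-5, u) + (u + 7))  0xffff
step 2: p <- ((u * -5) + (q + 5))    0xffff
step 3: q <- -8                      0xffff
step 4: p <- (-3 % -2)               0xffff
step 5: u <- (u - min(9, thread))    0xffff
step 6: p <- 2                       0xffff

Answer: 7 steps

u: -3,-4,-5,-6,-7,-8,-9,-10,-11,-12,-12,-12,-12,-12,-12,-12
q: -8,-8,-8,-8,-8,-8,-8,-8,-8,-8,-8,-8,-8,-8,-8,-8
p: 2,2,2,2,2,2,2,2,2,2,2,2,2,2,2,2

steps = 7; useful = 112; efficiency = 112/112 = 1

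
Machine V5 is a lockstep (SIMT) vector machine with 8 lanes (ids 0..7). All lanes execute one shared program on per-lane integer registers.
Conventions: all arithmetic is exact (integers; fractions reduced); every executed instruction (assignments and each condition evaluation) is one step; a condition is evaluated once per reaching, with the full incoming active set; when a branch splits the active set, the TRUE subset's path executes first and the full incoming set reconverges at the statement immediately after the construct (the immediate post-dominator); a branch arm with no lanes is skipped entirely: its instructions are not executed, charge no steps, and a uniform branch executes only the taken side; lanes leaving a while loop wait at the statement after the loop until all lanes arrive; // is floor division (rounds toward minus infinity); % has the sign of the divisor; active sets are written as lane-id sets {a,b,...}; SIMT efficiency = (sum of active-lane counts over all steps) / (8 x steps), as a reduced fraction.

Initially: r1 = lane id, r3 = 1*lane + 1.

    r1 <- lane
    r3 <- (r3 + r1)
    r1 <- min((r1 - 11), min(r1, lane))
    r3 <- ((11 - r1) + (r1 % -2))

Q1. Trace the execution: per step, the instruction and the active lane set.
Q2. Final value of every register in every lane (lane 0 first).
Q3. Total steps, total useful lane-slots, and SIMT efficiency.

step 0: r1 <- lane                   {0,1,2,3,4,5,6,7}
step 1: r3 <- (r3 + r1)              {0,1,2,3,4,5,6,7}
step 2: r1 <- min((r1 - 11), min(r1, lane)) {0,1,2,3,4,5,6,7}
step 3: r3 <- ((11 - r1) + (r1 % -2)) {0,1,2,3,4,5,6,7}

Answer: 4 steps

r1: -11,-10,-9,-8,-7,-6,-5,-4
r3: 21,21,19,19,17,17,15,15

steps = 4; useful = 32; efficiency = 32/32 = 1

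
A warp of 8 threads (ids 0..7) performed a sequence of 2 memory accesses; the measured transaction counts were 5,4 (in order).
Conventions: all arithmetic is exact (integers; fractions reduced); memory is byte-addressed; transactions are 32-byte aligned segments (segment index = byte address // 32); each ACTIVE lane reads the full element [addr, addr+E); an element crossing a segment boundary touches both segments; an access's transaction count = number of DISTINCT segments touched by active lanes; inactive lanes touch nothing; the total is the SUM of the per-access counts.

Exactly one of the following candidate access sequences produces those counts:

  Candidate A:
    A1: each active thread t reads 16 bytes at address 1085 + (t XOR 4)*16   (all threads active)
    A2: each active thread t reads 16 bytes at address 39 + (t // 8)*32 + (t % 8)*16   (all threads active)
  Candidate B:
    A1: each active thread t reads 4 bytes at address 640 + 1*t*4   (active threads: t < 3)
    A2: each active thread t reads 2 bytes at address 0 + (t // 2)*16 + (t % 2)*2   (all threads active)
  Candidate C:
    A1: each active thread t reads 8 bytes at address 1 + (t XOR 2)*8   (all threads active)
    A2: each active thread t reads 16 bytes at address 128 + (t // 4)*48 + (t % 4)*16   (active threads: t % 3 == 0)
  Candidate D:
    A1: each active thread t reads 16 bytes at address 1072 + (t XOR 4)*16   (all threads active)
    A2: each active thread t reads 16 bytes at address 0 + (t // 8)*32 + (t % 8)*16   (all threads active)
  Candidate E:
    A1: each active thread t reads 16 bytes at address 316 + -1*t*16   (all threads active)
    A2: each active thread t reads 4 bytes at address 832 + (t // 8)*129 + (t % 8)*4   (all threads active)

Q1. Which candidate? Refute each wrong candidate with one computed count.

A: A2 gives 5 transactions, not 4
B: A1 gives 1 transaction, not 5
C: A1 gives 3 transactions, not 5
E: A2 gives 1 transaction, not 4
D: all counts match (5,4)

Answer: D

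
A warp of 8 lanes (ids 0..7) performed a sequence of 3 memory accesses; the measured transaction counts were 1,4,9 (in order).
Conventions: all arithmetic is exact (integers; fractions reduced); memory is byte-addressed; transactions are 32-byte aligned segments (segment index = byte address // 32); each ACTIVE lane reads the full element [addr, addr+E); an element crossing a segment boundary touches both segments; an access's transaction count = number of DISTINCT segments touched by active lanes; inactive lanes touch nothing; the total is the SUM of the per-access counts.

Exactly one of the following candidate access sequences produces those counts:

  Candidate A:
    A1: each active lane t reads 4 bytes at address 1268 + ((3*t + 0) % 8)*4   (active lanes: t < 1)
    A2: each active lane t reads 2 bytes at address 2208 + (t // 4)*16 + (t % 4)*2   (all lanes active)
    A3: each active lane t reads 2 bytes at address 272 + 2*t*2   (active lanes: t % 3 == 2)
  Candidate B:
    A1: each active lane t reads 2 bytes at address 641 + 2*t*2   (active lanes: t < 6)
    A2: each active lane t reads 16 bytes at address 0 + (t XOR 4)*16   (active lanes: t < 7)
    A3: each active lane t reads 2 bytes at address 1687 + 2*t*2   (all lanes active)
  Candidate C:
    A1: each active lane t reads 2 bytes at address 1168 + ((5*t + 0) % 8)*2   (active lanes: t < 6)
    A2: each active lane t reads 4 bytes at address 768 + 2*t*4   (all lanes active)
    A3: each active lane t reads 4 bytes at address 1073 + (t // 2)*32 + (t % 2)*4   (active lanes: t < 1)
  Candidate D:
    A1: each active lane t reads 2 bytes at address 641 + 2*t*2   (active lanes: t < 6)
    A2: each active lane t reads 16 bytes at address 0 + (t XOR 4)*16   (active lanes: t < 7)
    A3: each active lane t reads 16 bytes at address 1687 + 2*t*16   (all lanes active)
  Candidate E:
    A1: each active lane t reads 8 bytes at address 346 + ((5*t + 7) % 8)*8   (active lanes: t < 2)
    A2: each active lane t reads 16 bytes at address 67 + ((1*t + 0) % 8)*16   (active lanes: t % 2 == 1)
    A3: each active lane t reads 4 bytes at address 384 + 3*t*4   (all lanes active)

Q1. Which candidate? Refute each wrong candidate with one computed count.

A: A2 gives 1 transaction, not 4
B: A3 gives 2 transactions, not 9
C: A2 gives 2 transactions, not 4
E: A1 gives 2 transactions, not 1
D: all counts match (1,4,9)

Answer: D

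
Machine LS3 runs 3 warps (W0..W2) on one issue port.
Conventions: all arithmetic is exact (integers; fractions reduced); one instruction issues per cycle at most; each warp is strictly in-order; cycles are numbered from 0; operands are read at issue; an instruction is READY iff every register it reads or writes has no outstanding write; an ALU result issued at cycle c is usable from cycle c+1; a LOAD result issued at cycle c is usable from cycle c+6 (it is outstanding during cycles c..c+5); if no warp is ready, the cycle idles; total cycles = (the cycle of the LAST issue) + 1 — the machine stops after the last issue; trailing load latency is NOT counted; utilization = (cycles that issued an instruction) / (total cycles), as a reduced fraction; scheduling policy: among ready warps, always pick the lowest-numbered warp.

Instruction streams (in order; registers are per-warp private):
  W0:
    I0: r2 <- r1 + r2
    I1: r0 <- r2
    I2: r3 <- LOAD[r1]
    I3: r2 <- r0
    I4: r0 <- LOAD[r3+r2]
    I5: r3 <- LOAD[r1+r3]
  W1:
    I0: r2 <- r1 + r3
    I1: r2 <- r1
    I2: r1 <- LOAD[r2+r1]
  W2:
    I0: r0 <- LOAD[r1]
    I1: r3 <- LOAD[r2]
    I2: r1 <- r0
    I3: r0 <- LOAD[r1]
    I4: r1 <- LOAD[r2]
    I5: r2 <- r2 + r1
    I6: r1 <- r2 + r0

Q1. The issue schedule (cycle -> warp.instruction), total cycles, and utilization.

cycle 0: W0.I0
cycle 1: W0.I1
cycle 2: W0.I2
cycle 3: W0.I3
cycle 4: W1.I0
cycle 5: W1.I1
cycle 6: W1.I2
cycle 7: W2.I0
cycle 8: W0.I4
cycle 9: W0.I5
cycle 10: W2.I1
cycle 11: idle
cycle 12: idle
cycle 13: W2.I2
cycle 14: W2.I3
cycle 15: W2.I4
cycle 16: idle
cycle 17: idle
cycle 18: idle
cycle 19: idle
cycle 20: idle
cycle 21: W2.I5
cycle 22: W2.I6

Answer: 23 cycles, utilization 16/23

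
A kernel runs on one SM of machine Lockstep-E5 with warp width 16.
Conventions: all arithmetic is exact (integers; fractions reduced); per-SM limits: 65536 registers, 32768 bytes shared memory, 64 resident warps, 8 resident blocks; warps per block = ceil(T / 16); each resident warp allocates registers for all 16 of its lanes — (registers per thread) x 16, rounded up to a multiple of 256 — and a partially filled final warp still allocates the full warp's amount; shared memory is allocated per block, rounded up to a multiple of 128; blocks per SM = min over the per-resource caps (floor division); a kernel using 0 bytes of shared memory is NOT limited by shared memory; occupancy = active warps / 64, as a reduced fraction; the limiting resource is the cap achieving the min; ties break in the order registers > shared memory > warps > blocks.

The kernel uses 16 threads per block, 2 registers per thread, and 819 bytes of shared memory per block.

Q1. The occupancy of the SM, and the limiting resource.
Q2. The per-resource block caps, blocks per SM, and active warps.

Answer: occupancy 1/8, limited by blocks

registers: 256 blocks
shared memory: 36 blocks
warps: 64 blocks
blocks: 8 blocks

Answer: 8 blocks, 8 active warps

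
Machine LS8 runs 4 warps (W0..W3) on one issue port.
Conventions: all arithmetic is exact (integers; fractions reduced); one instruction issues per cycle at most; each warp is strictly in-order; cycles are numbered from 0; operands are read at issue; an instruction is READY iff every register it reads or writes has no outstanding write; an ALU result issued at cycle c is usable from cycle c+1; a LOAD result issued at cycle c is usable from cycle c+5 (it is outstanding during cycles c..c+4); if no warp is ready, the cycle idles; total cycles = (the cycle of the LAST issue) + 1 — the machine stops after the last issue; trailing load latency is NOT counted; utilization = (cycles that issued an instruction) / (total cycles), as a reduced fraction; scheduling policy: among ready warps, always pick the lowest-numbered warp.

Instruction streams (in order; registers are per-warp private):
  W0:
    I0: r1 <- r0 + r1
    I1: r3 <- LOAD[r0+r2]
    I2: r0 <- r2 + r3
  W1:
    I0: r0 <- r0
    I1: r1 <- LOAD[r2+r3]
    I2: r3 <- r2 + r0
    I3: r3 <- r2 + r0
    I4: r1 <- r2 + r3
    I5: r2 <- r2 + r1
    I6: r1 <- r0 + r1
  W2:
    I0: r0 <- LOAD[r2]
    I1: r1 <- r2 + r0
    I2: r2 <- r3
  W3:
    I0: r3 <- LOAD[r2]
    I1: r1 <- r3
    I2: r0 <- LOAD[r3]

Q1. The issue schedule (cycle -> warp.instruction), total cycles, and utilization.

cycle 0: W0.I0
cycle 1: W0.I1
cycle 2: W1.I0
cycle 3: W1.I1
cycle 4: W1.I2
cycle 5: W1.I3
cycle 6: W0.I2
cycle 7: W2.I0
cycle 8: W1.I4
cycle 9: W1.I5
cycle 10: W1.I6
cycle 11: W3.I0
cycle 12: W2.I1
cycle 13: W2.I2
cycle 14: idle
cycle 15: idle
cycle 16: W3.I1
cycle 17: W3.I2

Answer: 18 cycles, utilization 8/9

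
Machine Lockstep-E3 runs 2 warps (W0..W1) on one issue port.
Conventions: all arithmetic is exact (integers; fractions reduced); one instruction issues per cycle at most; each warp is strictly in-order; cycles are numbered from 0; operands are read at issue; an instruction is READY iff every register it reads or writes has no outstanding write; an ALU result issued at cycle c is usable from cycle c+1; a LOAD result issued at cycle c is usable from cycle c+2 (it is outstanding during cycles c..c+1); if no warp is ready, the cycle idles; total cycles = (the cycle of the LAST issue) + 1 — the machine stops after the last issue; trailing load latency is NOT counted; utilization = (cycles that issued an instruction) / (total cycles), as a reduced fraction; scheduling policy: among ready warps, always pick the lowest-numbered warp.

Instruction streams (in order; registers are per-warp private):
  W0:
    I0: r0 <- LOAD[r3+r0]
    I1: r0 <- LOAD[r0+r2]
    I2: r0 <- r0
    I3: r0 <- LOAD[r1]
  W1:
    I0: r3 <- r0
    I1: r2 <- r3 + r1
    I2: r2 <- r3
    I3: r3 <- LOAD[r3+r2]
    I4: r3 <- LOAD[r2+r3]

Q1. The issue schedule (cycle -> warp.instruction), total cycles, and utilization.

cycle 0: W0.I0
cycle 1: W1.I0
cycle 2: W0.I1
cycle 3: W1.I1
cycle 4: W0.I2
cycle 5: W0.I3
cycle 6: W1.I2
cycle 7: W1.I3
cycle 8: idle
cycle 9: W1.I4

Answer: 10 cycles, utilization 9/10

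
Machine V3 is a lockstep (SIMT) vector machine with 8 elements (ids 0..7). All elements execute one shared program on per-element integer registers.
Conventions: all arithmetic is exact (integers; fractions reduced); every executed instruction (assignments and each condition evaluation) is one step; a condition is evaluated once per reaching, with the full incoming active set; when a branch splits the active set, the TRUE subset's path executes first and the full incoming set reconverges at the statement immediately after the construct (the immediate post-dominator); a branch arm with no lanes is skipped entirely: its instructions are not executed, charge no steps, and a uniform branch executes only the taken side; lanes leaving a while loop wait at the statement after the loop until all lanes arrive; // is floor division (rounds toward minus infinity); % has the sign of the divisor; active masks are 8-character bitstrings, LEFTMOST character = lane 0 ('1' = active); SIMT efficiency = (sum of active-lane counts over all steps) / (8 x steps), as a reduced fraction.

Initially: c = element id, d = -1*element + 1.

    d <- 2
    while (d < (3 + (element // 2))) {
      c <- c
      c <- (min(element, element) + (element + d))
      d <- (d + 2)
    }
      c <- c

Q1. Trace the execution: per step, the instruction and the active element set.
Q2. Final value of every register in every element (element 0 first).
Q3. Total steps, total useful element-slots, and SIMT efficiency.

step 0: d <- 2                       11111111
step 1: eval (d < (3 + (element // 2))) 11111111
step 2: c <- c                       11111111
step 3: c <- (min(element, element) + (element + d)) 11111111
step 4: d <- (d + 2)                 11111111
step 5: eval (d < (3 + (element // 2))) 11111111
step 6: c <- c                       00001111
step 7: c <- (min(element, element) + (element + d)) 00001111
step 8: d <- (d + 2)                 00001111
step 9: eval (d < (3 + (element // 2))) 00001111
step 10: c <- c                       11111111

Answer: 11 steps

c: 2,4,6,8,12,14,16,18
d: 4,4,4,4,6,6,6,6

steps = 11; useful = 72; efficiency = 72/88 = 9/11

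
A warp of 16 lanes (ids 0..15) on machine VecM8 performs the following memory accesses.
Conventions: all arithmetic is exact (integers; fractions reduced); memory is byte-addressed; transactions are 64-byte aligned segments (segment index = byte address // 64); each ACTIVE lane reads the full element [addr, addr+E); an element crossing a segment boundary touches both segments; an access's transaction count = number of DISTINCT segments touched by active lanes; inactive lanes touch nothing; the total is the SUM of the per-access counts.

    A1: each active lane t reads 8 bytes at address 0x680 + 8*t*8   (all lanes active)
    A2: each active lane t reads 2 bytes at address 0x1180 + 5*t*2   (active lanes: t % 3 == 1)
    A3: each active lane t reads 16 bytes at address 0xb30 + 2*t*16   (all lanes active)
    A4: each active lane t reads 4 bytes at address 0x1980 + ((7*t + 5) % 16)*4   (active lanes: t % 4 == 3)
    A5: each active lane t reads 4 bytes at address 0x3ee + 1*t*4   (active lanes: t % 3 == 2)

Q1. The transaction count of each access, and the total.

A1: 16 transactions
A2: 3 transactions
A3: 9 transactions
A4: 1 transaction
A5: 2 transactions

Answer: 16,3,9,1,2; total 31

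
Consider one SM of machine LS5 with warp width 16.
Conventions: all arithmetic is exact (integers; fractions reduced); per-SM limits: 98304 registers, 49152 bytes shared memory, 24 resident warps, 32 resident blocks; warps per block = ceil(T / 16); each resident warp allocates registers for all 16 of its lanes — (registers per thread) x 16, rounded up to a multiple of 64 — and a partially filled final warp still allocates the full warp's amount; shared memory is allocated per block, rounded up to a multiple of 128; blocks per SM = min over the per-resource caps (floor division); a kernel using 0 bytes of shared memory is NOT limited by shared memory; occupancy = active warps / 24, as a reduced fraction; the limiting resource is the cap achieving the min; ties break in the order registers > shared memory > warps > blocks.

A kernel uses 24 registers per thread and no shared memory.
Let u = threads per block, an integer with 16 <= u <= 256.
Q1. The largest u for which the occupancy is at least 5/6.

Answer: u = 192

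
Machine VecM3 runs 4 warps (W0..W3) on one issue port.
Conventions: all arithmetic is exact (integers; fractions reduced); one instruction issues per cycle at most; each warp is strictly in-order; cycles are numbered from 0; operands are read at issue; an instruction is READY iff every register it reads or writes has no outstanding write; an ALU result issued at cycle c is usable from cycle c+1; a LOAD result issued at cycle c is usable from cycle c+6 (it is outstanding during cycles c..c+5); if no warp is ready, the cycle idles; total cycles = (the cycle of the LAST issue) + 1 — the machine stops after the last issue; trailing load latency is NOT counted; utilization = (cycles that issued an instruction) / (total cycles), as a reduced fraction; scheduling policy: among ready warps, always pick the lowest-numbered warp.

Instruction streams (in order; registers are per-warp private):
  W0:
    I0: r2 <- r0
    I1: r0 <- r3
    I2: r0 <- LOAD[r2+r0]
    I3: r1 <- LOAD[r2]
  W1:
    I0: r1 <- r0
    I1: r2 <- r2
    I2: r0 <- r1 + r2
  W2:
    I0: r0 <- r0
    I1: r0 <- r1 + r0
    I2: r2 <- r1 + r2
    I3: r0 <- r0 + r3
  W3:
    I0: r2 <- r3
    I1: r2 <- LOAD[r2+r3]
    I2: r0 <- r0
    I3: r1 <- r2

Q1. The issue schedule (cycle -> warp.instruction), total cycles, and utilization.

cycle 0: W0.I0
cycle 1: W0.I1
cycle 2: W0.I2
cycle 3: W0.I3
cycle 4: W1.I0
cycle 5: W1.I1
cycle 6: W1.I2
cycle 7: W2.I0
cycle 8: W2.I1
cycle 9: W2.I2
cycle 10: W2.I3
cycle 11: W3.I0
cycle 12: W3.I1
cycle 13: W3.I2
cycle 14: idle
cycle 15: idle
cycle 16: idle
cycle 17: idle
cycle 18: W3.I3

Answer: 19 cycles, utilization 15/19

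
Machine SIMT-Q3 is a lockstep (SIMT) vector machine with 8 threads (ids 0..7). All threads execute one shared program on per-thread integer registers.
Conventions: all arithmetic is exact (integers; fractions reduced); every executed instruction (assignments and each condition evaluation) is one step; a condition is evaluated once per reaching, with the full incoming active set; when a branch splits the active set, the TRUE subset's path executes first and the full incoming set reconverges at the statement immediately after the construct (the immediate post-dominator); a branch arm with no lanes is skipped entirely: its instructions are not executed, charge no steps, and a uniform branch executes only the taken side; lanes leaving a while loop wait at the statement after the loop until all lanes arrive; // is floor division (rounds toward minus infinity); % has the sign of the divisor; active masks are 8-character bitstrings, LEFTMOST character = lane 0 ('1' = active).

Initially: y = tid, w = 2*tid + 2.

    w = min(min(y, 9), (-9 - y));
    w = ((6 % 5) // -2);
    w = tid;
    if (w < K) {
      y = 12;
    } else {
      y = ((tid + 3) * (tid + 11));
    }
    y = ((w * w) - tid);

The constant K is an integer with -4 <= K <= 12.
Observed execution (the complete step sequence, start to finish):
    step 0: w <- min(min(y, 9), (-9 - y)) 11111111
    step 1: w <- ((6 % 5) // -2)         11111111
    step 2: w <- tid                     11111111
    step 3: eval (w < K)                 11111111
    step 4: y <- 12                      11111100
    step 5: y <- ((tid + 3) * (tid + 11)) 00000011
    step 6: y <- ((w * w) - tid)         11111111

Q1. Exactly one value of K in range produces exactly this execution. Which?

Answer: K = 6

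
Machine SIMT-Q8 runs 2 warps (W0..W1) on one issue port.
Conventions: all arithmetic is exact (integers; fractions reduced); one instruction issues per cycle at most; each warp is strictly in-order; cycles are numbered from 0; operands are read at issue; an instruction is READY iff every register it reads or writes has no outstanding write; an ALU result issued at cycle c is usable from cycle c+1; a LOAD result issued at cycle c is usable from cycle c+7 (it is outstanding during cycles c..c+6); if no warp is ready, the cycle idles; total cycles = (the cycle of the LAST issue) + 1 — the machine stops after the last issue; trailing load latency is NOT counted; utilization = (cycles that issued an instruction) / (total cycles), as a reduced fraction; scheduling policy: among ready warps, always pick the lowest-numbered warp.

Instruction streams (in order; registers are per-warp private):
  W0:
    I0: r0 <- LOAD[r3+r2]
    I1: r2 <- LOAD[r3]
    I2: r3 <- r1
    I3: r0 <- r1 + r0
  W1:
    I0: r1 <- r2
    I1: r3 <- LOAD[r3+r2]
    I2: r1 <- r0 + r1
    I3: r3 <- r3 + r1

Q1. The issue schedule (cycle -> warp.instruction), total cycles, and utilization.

cycle 0: W0.I0
cycle 1: W0.I1
cycle 2: W0.I2
cycle 3: W1.I0
cycle 4: W1.I1
cycle 5: W1.I2
cycle 6: idle
cycle 7: W0.I3
cycle 8: idle
cycle 9: idle
cycle 10: idle
cycle 11: W1.I3

Answer: 12 cycles, utilization 2/3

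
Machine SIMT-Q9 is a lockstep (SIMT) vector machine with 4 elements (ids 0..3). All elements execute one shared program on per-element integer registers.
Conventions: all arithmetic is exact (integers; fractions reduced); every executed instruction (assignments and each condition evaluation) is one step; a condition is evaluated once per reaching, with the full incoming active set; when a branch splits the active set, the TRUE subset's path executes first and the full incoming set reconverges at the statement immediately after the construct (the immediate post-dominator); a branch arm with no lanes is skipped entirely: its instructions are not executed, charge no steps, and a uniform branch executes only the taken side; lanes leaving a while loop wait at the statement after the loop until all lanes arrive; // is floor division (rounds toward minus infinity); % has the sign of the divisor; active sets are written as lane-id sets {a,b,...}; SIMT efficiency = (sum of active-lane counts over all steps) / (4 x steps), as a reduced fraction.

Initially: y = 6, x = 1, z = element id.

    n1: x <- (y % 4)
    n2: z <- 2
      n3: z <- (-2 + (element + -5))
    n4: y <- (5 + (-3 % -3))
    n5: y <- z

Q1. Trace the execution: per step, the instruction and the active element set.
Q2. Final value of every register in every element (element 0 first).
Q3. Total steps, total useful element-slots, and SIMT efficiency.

step 0: x <- (y % 4)                 {0,1,2,3}
step 1: z <- 2                       {0,1,2,3}
step 2: z <- (-2 + (element + -5))   {0,1,2,3}
step 3: y <- (5 + (-3 % -3))         {0,1,2,3}
step 4: y <- z                       {0,1,2,3}

Answer: 5 steps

y: -7,-6,-5,-4
x: 2,2,2,2
z: -7,-6,-5,-4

steps = 5; useful = 20; efficiency = 20/20 = 1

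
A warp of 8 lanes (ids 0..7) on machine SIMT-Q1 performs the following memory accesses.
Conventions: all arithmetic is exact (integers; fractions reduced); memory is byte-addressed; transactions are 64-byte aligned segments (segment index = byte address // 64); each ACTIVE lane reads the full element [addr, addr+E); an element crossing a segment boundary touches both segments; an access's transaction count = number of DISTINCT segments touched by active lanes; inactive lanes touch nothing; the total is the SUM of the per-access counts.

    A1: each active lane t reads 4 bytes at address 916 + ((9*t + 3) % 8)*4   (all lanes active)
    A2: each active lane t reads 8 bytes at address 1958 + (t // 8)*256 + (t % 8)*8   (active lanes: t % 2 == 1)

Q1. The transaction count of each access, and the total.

A1: 1 transaction
A2: 2 transactions

Answer: 1,2; total 3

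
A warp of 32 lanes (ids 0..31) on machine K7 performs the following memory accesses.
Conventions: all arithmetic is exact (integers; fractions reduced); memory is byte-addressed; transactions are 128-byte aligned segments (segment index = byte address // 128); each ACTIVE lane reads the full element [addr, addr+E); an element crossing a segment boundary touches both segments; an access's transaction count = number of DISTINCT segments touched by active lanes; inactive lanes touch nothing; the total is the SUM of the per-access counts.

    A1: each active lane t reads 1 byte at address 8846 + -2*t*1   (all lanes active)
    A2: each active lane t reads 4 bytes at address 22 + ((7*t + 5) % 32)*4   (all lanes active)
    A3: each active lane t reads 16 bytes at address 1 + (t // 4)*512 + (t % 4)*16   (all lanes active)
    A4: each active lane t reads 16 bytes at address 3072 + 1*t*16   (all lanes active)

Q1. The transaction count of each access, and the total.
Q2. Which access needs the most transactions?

A1: 2 transactions
A2: 2 transactions
A3: 8 transactions
A4: 4 transactions

Answer: 2,2,8,4; total 16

Answer: A3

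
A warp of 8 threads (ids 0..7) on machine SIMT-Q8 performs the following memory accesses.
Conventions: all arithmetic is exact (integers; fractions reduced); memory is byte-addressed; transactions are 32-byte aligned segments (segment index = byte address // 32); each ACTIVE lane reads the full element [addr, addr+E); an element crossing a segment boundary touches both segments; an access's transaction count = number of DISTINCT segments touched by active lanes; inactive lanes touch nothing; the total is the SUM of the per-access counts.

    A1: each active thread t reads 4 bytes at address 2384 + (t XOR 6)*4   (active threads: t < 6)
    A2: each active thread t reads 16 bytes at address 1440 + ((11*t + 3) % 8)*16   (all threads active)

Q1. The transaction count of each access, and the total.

A1: 2 transactions
A2: 4 transactions

Answer: 2,4; total 6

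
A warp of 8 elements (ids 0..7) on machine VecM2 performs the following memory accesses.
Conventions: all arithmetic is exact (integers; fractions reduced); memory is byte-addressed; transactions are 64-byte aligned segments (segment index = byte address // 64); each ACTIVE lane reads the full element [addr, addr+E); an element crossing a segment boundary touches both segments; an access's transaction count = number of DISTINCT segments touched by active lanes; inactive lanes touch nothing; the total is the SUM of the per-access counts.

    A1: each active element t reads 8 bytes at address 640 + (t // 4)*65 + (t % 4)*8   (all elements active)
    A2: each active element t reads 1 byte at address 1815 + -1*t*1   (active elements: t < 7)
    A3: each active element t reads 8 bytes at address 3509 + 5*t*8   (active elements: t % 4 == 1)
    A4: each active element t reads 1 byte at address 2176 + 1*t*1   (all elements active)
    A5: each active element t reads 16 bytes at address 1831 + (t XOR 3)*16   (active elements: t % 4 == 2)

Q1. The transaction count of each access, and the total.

A1: 2 transactions
A2: 1 transaction
A3: 3 transactions
A4: 1 transaction
A5: 3 transactions

Answer: 2,1,3,1,3; total 10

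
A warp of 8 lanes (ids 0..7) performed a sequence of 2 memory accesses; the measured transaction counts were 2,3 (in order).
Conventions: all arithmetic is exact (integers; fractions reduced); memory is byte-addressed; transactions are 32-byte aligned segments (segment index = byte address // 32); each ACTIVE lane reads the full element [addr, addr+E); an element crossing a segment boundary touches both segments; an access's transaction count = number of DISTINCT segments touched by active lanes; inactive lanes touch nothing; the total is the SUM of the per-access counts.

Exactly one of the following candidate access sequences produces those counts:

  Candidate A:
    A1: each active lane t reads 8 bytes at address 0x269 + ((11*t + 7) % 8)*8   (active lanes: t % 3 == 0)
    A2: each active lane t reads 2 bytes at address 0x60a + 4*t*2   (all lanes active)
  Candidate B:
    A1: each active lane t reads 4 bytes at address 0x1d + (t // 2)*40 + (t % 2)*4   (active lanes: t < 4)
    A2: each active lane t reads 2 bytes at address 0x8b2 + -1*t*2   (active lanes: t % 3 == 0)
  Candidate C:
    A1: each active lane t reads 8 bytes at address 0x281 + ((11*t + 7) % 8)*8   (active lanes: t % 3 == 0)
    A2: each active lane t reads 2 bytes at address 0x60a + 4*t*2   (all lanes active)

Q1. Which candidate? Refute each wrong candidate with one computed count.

B: A1 gives 3 transactions, not 2
C: A1 gives 3 transactions, not 2
A: all counts match (2,3)

Answer: A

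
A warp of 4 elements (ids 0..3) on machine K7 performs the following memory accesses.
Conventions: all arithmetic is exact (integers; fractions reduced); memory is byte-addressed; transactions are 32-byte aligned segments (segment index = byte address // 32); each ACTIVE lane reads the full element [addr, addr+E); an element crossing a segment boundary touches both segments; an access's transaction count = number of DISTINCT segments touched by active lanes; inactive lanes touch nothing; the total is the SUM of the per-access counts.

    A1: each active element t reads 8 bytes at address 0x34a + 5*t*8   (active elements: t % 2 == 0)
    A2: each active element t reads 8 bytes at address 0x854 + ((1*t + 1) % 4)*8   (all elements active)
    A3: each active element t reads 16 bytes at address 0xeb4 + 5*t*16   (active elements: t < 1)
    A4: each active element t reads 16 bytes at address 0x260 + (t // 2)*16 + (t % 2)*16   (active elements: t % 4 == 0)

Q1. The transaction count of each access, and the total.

A1: 3 transactions
A2: 2 transactions
A3: 2 transactions
A4: 1 transaction

Answer: 3,2,2,1; total 8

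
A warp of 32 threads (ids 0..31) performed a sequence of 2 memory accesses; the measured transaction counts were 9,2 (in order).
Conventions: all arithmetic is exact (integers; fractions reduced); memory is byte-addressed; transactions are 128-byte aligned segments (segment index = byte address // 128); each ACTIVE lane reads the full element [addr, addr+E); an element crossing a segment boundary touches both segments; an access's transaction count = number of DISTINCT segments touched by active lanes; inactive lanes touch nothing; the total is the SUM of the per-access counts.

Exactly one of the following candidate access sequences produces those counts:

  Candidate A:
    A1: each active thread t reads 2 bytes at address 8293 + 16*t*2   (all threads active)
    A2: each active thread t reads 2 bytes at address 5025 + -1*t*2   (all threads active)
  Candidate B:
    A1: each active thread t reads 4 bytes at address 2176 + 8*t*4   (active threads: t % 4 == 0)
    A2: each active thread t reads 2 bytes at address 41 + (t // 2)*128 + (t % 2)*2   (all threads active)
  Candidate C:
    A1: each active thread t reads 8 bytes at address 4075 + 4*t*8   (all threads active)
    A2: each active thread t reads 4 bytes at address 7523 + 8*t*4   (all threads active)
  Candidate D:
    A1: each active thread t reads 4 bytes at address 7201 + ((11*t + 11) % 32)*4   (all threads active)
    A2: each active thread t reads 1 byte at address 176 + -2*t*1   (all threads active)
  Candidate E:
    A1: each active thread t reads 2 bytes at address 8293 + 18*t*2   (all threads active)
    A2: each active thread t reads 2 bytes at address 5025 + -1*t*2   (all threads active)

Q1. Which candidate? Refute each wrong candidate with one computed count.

B: A1 gives 8 transactions, not 9
C: A2 gives 9 transactions, not 2
D: A1 gives 2 transactions, not 9
E: A1 gives 10 transactions, not 9
A: all counts match (9,2)

Answer: A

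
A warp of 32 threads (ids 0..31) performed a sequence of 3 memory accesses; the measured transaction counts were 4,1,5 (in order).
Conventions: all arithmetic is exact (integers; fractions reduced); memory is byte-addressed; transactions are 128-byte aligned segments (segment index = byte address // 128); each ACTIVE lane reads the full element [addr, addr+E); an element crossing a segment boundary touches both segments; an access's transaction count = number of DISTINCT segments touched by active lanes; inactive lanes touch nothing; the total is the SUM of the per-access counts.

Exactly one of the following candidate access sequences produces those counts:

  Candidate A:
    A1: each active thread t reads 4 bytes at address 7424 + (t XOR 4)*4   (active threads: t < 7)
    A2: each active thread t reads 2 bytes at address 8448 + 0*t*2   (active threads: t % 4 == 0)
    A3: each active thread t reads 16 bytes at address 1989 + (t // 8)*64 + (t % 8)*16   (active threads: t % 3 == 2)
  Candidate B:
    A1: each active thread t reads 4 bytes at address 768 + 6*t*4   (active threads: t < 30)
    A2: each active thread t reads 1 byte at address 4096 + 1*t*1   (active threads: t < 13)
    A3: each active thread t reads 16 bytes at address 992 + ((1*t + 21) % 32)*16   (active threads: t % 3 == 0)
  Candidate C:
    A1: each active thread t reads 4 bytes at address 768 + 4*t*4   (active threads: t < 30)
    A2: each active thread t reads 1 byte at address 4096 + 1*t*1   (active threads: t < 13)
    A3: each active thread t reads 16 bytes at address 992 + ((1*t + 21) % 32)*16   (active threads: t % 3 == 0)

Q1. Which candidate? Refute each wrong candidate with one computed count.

A: A1 gives 1 transaction, not 4
B: A1 gives 6 transactions, not 4
C: all counts match (4,1,5)

Answer: C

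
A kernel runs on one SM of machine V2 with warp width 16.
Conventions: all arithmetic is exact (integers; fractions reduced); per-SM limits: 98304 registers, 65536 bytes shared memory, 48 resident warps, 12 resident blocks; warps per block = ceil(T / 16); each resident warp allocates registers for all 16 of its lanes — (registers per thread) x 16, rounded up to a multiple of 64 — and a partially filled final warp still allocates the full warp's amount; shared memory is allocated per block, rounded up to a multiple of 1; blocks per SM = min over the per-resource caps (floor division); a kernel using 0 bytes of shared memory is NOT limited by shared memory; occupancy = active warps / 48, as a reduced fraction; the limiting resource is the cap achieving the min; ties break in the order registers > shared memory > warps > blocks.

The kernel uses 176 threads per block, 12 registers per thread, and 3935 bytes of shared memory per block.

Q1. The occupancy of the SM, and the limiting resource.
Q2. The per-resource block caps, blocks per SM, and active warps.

Answer: occupancy 11/12, limited by warps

registers: 46 blocks
shared memory: 16 blocks
warps: 4 blocks
blocks: 12 blocks

Answer: 4 blocks, 44 active warps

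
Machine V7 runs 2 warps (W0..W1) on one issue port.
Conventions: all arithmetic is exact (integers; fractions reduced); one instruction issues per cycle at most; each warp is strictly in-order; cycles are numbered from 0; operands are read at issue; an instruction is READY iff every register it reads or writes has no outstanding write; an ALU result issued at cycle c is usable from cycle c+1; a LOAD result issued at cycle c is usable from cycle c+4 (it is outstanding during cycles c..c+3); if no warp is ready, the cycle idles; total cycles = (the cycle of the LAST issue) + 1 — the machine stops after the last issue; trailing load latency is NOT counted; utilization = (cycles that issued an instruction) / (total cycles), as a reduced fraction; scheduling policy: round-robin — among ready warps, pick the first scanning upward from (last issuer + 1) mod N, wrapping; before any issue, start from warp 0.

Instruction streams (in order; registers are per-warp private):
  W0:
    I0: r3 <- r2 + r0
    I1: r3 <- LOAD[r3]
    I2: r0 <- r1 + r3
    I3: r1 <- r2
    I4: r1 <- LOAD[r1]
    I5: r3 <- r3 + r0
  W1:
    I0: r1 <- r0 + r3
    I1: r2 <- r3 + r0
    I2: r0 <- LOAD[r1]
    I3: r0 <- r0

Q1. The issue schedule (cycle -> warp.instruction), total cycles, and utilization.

cycle 0: W0.I0
cycle 1: W1.I0
cycle 2: W0.I1
cycle 3: W1.I1
cycle 4: W1.I2
cycle 5: idle
cycle 6: W0.I2
cycle 7: W0.I3
cycle 8: W1.I3
cycle 9: W0.I4
cycle 10: W0.I5

Answer: 11 cycles, utilization 10/11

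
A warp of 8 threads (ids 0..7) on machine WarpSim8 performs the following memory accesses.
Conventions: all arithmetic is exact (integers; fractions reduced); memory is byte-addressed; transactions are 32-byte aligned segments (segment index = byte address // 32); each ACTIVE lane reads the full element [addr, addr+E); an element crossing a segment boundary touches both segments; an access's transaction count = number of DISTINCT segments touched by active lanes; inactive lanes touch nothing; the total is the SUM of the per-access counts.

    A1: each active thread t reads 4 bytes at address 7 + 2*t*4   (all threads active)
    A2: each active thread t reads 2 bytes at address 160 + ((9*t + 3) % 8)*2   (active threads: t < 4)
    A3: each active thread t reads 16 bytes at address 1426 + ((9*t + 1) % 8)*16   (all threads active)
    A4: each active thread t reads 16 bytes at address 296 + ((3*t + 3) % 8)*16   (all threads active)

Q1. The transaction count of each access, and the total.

A1: 3 transactions
A2: 1 transaction
A3: 5 transactions
A4: 5 transactions

Answer: 3,1,5,5; total 14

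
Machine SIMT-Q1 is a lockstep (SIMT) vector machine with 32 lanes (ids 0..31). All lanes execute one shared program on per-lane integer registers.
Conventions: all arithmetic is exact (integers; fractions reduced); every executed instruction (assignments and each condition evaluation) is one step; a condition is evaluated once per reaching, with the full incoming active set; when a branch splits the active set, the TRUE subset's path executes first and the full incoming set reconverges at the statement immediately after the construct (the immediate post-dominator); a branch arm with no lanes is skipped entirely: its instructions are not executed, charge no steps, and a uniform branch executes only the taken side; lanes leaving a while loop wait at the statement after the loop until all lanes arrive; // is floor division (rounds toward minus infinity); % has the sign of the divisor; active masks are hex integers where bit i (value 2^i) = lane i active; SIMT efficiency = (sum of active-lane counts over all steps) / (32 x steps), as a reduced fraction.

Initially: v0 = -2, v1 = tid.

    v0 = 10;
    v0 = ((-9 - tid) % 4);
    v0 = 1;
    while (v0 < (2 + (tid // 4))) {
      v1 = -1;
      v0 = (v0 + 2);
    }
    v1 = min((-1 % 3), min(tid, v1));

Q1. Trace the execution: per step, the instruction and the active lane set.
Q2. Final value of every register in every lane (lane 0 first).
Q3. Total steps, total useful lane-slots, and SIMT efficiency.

step 0: v0 <- 10                     0xffffffff
step 1: v0 <- ((-9 - tid) % 4)       0xffffffff
step 2: v0 <- 1                      0xffffffff
step 3: eval (v0 < (2 + (tid // 4))) 0xffffffff
step 4: v1 <- -1                     0xffffffff
step 5: v0 <- (v0 + 2)               0xffffffff
step 6: eval (v0 < (2 + (tid // 4))) 0xffffffff
step 7: v1 <- -1                     0xffffff00
step 8: v0 <- (v0 + 2)               0xffffff00
step 9: eval (v0 < (2 + (tid // 4))) 0xffffff00
step 10: v1 <- -1                     0xffff0000
step 11: v0 <- (v0 + 2)               0xffff0000
step 12: eval (v0 < (2 + (tid // 4))) 0xffff0000
step 13: v1 <- -1                     0xff000000
step 14: v0 <- (v0 + 2)               0xff000000
step 15: eval (v0 < (2 + (tid // 4))) 0xff000000
step 16: v1 <- min((-1 % 3), min(tid, v1)) 0xffffffff

Answer: 17 steps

v0: 3,3,3,3,3,3,3,3,5,5,5,5,5,5,5,5,7,7,7,7,7,7,7,7,9,9,9,9,9,9,9,9
v1: -1,-1,-1,-1,-1,-1,-1,-1,-1,-1,-1,-1,-1,-1,-1,-1,-1,-1,-1,-1,-1,-1,-1,-1,-1,-1,-1,-1,-1,-1,-1,-1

steps = 17; useful = 400; efficiency = 400/544 = 25/34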